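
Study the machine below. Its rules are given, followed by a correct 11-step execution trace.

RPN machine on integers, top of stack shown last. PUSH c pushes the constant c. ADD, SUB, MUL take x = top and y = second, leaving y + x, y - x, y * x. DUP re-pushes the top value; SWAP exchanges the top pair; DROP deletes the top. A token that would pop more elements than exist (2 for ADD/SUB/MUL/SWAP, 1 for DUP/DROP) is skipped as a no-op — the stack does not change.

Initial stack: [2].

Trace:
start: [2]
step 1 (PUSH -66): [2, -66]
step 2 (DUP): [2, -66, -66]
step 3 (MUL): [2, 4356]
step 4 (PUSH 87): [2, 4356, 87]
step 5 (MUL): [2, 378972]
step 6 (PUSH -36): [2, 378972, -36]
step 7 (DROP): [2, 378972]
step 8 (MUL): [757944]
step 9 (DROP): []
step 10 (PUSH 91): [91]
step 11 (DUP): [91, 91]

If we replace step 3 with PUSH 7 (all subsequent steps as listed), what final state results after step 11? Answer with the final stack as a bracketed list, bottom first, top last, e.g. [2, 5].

[2, -66, 91, 91]

(re-executing from step 3 with the substitution; state before step 3: [2, -66, -66])
step 3 (PUSH 7): [2, -66, -66, 7]
step 4 (PUSH 87): [2, -66, -66, 7, 87]
step 5 (MUL): [2, -66, -66, 609]
step 6 (PUSH -36): [2, -66, -66, 609, -36]
step 7 (DROP): [2, -66, -66, 609]
step 8 (MUL): [2, -66, -40194]
step 9 (DROP): [2, -66]
step 10 (PUSH 91): [2, -66, 91]
step 11 (DUP): [2, -66, 91, 91]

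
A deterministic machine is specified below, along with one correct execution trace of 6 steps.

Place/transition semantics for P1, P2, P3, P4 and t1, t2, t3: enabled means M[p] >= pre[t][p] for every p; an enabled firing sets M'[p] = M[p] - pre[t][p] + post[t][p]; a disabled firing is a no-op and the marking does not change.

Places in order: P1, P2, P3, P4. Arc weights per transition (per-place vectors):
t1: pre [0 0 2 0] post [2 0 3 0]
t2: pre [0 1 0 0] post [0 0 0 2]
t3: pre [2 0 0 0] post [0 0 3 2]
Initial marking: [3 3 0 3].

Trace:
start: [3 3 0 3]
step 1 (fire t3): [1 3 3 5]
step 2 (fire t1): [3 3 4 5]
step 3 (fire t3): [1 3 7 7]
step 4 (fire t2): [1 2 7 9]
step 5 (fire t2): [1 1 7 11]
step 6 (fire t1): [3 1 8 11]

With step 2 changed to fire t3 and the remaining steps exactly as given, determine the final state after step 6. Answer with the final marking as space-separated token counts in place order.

(re-executing from step 2 with the substitution; state before step 2: [1 3 3 5])
step 2 (fire t3): [1 3 3 5]
step 3 (fire t3): [1 3 3 5]
step 4 (fire t2): [1 2 3 7]
step 5 (fire t2): [1 1 3 9]
step 6 (fire t1): [3 1 4 9]

3 1 4 9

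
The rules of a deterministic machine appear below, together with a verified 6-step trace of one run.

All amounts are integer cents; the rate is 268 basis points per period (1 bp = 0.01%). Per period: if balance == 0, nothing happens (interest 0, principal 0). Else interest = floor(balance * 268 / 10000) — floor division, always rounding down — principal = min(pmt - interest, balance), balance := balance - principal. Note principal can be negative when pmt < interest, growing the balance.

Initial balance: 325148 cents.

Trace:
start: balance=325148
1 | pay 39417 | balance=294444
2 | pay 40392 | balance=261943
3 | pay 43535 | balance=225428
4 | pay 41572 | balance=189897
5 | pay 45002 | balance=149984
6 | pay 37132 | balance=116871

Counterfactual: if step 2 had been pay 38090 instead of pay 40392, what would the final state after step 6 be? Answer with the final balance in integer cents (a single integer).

119429

(re-executing from step 2 with the substitution; state before step 2: balance=294444)
2 | pay 38090 | balance=264245
3 | pay 43535 | balance=227791
4 | pay 41572 | balance=192323
5 | pay 45002 | balance=152475
6 | pay 37132 | balance=119429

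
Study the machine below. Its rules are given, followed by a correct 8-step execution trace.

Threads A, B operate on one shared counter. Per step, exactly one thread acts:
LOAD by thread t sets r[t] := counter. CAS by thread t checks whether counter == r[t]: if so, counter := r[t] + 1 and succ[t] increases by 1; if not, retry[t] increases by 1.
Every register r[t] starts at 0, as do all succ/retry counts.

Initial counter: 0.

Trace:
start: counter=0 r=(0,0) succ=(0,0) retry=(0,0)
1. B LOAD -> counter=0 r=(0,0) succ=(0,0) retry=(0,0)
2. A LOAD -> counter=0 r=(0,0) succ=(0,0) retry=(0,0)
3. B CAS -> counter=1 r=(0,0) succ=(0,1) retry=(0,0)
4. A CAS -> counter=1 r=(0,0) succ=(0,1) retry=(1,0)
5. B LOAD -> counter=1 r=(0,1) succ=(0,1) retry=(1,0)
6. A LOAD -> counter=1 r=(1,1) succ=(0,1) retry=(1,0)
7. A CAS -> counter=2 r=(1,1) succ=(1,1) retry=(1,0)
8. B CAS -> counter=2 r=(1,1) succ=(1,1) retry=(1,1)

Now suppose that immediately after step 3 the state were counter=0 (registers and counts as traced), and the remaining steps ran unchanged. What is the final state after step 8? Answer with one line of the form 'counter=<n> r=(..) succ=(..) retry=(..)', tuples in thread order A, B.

counter=2 r=(1,1) succ=(2,1) retry=(0,1)

state after step 3 := counter=0 r=(0,0) succ=(0,1) retry=(0,0)
4. A CAS -> counter=1 r=(0,0) succ=(1,1) retry=(0,0)
5. B LOAD -> counter=1 r=(0,1) succ=(1,1) retry=(0,0)
6. A LOAD -> counter=1 r=(1,1) succ=(1,1) retry=(0,0)
7. A CAS -> counter=2 r=(1,1) succ=(2,1) retry=(0,0)
8. B CAS -> counter=2 r=(1,1) succ=(2,1) retry=(0,1)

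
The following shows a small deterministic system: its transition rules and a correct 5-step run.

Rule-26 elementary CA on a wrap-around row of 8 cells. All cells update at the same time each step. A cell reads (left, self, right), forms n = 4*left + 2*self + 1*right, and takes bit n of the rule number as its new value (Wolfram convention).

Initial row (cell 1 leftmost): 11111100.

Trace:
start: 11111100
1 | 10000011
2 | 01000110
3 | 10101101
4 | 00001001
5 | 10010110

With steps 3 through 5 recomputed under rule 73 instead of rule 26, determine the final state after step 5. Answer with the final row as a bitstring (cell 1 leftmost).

11010110

(re-executing steps 3..5 under rule 73; state before step 3: 01000110)
3 | 00010110
4 | 11000110
5 | 11010110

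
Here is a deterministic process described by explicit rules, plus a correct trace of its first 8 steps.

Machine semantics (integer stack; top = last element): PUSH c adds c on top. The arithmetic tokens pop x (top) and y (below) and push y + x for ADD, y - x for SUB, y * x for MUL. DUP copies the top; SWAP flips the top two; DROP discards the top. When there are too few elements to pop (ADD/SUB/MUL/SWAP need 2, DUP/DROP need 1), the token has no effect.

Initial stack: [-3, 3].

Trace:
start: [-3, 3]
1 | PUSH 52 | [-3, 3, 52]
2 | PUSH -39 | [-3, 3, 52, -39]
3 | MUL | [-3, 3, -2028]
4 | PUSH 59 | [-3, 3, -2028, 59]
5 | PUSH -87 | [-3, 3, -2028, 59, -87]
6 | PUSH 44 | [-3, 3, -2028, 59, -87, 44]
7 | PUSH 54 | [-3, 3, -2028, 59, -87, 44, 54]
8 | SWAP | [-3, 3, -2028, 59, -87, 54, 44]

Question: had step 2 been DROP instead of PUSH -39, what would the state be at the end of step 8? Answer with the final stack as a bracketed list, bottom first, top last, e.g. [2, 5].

(re-executing from step 2 with the substitution; state before step 2: [-3, 3, 52])
2 | DROP | [-3, 3]
3 | MUL | [-9]
4 | PUSH 59 | [-9, 59]
5 | PUSH -87 | [-9, 59, -87]
6 | PUSH 44 | [-9, 59, -87, 44]
7 | PUSH 54 | [-9, 59, -87, 44, 54]
8 | SWAP | [-9, 59, -87, 54, 44]

[-9, 59, -87, 54, 44]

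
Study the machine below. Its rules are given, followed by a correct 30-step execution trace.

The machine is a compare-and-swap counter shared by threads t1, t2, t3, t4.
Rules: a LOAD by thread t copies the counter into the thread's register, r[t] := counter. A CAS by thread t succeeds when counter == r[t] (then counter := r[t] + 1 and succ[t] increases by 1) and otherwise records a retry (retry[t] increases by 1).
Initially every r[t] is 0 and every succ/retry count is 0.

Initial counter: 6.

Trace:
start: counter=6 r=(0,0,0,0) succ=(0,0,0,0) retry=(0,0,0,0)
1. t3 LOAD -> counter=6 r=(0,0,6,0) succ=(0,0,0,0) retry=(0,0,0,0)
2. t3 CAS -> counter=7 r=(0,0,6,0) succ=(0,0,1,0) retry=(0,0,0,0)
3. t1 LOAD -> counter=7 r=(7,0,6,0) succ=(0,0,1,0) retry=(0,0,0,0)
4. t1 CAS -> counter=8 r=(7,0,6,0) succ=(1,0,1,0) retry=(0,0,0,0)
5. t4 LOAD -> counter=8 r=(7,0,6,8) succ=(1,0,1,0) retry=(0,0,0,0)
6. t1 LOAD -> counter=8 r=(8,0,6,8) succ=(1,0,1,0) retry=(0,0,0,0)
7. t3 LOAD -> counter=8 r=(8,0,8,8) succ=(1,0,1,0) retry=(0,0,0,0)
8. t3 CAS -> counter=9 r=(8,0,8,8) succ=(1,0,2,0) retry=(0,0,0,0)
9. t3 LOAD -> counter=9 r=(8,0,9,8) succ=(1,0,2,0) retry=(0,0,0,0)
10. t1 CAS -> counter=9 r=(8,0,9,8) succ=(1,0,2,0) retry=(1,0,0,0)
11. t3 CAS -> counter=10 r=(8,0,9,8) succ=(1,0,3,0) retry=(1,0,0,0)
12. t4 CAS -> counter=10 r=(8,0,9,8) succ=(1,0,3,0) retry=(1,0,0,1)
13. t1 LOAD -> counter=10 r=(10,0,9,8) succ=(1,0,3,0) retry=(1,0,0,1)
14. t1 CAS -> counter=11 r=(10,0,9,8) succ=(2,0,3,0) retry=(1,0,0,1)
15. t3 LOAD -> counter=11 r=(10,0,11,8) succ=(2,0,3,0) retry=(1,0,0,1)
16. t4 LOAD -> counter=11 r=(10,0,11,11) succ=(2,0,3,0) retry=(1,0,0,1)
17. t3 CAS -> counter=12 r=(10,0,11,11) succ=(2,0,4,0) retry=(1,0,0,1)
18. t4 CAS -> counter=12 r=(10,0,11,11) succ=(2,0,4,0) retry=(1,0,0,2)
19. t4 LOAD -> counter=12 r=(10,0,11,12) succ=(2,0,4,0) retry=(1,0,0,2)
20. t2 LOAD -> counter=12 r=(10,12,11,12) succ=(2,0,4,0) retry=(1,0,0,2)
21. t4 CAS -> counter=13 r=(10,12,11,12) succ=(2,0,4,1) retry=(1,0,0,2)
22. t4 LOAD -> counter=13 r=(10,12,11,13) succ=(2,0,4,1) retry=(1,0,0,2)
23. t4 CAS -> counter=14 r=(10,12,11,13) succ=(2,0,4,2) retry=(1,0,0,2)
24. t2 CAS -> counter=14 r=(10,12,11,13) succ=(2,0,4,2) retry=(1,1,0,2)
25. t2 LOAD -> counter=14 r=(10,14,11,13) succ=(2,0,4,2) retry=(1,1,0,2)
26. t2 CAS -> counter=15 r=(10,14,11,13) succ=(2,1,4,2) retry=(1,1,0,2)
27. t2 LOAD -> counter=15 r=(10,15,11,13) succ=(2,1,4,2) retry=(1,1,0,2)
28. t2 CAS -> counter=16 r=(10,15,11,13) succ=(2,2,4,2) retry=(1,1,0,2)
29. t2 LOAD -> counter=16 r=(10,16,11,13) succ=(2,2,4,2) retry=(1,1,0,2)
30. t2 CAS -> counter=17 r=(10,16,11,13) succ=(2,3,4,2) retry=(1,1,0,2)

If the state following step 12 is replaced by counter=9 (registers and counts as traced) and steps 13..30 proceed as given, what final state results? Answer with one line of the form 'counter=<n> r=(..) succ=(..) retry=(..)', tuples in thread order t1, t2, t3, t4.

state after step 12 := counter=9 r=(8,0,9,8) succ=(1,0,3,0) retry=(1,0,0,1)
13. t1 LOAD -> counter=9 r=(9,0,9,8) succ=(1,0,3,0) retry=(1,0,0,1)
14. t1 CAS -> counter=10 r=(9,0,9,8) succ=(2,0,3,0) retry=(1,0,0,1)
15. t3 LOAD -> counter=10 r=(9,0,10,8) succ=(2,0,3,0) retry=(1,0,0,1)
16. t4 LOAD -> counter=10 r=(9,0,10,10) succ=(2,0,3,0) retry=(1,0,0,1)
17. t3 CAS -> counter=11 r=(9,0,10,10) succ=(2,0,4,0) retry=(1,0,0,1)
18. t4 CAS -> counter=11 r=(9,0,10,10) succ=(2,0,4,0) retry=(1,0,0,2)
19. t4 LOAD -> counter=11 r=(9,0,10,11) succ=(2,0,4,0) retry=(1,0,0,2)
20. t2 LOAD -> counter=11 r=(9,11,10,11) succ=(2,0,4,0) retry=(1,0,0,2)
21. t4 CAS -> counter=12 r=(9,11,10,11) succ=(2,0,4,1) retry=(1,0,0,2)
22. t4 LOAD -> counter=12 r=(9,11,10,12) succ=(2,0,4,1) retry=(1,0,0,2)
23. t4 CAS -> counter=13 r=(9,11,10,12) succ=(2,0,4,2) retry=(1,0,0,2)
24. t2 CAS -> counter=13 r=(9,11,10,12) succ=(2,0,4,2) retry=(1,1,0,2)
25. t2 LOAD -> counter=13 r=(9,13,10,12) succ=(2,0,4,2) retry=(1,1,0,2)
26. t2 CAS -> counter=14 r=(9,13,10,12) succ=(2,1,4,2) retry=(1,1,0,2)
27. t2 LOAD -> counter=14 r=(9,14,10,12) succ=(2,1,4,2) retry=(1,1,0,2)
28. t2 CAS -> counter=15 r=(9,14,10,12) succ=(2,2,4,2) retry=(1,1,0,2)
29. t2 LOAD -> counter=15 r=(9,15,10,12) succ=(2,2,4,2) retry=(1,1,0,2)
30. t2 CAS -> counter=16 r=(9,15,10,12) succ=(2,3,4,2) retry=(1,1,0,2)

counter=16 r=(9,15,10,12) succ=(2,3,4,2) retry=(1,1,0,2)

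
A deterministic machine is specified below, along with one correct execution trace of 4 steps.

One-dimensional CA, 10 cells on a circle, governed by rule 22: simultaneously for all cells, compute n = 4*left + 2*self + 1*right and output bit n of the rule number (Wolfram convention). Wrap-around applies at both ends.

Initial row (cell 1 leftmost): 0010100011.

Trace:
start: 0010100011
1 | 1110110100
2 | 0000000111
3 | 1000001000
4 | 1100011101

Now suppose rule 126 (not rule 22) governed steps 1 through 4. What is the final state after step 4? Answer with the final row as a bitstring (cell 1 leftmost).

0001111111

(re-executing steps 1..4 under rule 126; state before step 1: 0010100011)
1 | 1111110111
2 | 0000011100
3 | 0000110110
4 | 0001111111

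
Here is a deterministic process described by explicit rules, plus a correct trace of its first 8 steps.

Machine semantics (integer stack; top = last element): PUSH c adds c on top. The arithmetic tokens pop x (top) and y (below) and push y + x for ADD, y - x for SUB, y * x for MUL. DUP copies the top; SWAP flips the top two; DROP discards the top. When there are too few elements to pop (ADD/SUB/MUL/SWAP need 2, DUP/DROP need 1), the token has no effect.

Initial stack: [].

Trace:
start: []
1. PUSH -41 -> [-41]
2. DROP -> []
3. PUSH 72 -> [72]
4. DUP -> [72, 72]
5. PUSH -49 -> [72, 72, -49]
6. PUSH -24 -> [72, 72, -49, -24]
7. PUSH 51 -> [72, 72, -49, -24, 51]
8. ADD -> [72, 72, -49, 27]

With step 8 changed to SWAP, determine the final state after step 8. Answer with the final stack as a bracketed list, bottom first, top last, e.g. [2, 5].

(re-executing from step 8 with the substitution; state before step 8: [72, 72, -49, -24, 51])
8. SWAP -> [72, 72, -49, 51, -24]

[72, 72, -49, 51, -24]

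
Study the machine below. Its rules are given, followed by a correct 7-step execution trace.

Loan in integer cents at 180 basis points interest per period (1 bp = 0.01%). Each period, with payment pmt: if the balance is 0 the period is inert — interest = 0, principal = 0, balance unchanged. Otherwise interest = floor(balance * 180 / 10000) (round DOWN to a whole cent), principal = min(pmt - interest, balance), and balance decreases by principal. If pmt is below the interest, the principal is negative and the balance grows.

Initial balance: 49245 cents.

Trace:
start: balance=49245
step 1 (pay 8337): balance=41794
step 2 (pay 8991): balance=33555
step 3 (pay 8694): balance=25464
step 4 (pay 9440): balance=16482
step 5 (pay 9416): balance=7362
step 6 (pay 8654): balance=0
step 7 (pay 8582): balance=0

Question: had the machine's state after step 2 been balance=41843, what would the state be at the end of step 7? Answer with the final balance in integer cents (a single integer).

state after step 2 := balance=41843
step 3 (pay 8694): balance=33902
step 4 (pay 9440): balance=25072
step 5 (pay 9416): balance=16107
step 6 (pay 8654): balance=7742
step 7 (pay 8582): balance=0

0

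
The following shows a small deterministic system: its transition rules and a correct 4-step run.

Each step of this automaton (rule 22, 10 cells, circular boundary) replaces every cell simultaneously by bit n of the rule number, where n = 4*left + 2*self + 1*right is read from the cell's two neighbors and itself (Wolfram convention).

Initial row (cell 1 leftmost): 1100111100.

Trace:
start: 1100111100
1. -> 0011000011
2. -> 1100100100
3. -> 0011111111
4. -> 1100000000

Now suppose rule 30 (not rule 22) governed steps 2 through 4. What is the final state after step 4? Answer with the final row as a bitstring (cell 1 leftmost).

(re-executing steps 2..4 under rule 30; state before step 2: 0011000011)
2. -> 1110100110
3. -> 1000111100
4. -> 1101100011

1101100011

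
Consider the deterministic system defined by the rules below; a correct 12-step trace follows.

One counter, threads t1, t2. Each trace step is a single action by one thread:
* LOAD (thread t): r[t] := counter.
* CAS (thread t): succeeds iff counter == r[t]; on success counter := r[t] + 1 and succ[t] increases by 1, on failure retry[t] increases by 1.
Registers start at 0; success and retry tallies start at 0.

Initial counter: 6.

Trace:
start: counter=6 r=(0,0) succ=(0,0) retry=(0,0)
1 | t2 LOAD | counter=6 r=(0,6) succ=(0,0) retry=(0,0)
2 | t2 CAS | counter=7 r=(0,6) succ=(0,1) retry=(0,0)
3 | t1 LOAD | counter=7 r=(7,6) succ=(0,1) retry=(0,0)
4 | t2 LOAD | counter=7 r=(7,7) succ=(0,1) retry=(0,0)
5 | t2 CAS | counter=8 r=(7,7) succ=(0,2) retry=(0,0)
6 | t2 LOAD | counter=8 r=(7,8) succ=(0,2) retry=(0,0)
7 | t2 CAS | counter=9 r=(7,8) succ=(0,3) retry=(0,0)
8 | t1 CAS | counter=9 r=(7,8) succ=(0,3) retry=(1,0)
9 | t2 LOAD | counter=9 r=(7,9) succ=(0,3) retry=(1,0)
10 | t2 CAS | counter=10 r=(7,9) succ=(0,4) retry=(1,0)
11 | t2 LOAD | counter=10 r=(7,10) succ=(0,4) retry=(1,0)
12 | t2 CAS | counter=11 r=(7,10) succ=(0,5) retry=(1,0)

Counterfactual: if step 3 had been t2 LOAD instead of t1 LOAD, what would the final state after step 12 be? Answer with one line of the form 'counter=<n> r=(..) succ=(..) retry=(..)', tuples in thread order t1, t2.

counter=11 r=(0,10) succ=(0,5) retry=(1,0)

(re-executing from step 3 with the substitution; state before step 3: counter=7 r=(0,6) succ=(0,1) retry=(0,0))
3 | t2 LOAD | counter=7 r=(0,7) succ=(0,1) retry=(0,0)
4 | t2 LOAD | counter=7 r=(0,7) succ=(0,1) retry=(0,0)
5 | t2 CAS | counter=8 r=(0,7) succ=(0,2) retry=(0,0)
6 | t2 LOAD | counter=8 r=(0,8) succ=(0,2) retry=(0,0)
7 | t2 CAS | counter=9 r=(0,8) succ=(0,3) retry=(0,0)
8 | t1 CAS | counter=9 r=(0,8) succ=(0,3) retry=(1,0)
9 | t2 LOAD | counter=9 r=(0,9) succ=(0,3) retry=(1,0)
10 | t2 CAS | counter=10 r=(0,9) succ=(0,4) retry=(1,0)
11 | t2 LOAD | counter=10 r=(0,10) succ=(0,4) retry=(1,0)
12 | t2 CAS | counter=11 r=(0,10) succ=(0,5) retry=(1,0)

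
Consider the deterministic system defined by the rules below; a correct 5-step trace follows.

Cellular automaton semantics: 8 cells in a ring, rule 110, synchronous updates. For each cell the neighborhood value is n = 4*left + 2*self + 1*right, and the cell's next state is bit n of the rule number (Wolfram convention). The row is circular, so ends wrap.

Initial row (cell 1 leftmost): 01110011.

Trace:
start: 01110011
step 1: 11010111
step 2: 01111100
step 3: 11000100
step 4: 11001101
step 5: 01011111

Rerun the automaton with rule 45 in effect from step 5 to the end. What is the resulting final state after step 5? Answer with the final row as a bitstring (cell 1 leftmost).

(re-executing step 5 under rule 45; state before step 5: 11001101)
step 5: 00001011

00001011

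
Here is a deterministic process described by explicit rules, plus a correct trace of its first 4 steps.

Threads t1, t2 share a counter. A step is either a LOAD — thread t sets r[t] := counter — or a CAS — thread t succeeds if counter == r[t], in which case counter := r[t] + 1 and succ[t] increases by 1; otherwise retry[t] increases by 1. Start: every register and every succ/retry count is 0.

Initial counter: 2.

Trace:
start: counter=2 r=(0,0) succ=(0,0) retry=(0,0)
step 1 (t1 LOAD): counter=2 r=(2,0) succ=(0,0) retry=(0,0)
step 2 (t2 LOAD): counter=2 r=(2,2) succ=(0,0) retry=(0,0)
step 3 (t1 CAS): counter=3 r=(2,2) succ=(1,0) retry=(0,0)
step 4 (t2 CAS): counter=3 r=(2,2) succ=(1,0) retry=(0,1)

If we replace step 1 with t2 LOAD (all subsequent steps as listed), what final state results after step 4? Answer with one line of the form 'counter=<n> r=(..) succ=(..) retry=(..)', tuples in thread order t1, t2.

(re-executing from step 1 with the substitution; state before step 1: counter=2 r=(0,0) succ=(0,0) retry=(0,0))
step 1 (t2 LOAD): counter=2 r=(0,2) succ=(0,0) retry=(0,0)
step 2 (t2 LOAD): counter=2 r=(0,2) succ=(0,0) retry=(0,0)
step 3 (t1 CAS): counter=2 r=(0,2) succ=(0,0) retry=(1,0)
step 4 (t2 CAS): counter=3 r=(0,2) succ=(0,1) retry=(1,0)

counter=3 r=(0,2) succ=(0,1) retry=(1,0)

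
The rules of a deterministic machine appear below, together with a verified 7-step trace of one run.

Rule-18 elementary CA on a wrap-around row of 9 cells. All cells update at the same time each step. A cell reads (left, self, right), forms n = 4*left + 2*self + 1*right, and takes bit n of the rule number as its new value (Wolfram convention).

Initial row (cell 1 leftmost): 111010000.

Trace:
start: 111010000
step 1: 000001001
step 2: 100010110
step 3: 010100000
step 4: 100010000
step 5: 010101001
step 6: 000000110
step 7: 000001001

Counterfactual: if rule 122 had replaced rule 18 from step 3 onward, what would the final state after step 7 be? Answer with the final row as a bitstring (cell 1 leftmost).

110110000

(re-executing steps 3..7 under rule 122; state before step 3: 100010110)
step 3: 010101111
step 4: 101011001
step 5: 110111111
step 6: 011100000
step 7: 110110000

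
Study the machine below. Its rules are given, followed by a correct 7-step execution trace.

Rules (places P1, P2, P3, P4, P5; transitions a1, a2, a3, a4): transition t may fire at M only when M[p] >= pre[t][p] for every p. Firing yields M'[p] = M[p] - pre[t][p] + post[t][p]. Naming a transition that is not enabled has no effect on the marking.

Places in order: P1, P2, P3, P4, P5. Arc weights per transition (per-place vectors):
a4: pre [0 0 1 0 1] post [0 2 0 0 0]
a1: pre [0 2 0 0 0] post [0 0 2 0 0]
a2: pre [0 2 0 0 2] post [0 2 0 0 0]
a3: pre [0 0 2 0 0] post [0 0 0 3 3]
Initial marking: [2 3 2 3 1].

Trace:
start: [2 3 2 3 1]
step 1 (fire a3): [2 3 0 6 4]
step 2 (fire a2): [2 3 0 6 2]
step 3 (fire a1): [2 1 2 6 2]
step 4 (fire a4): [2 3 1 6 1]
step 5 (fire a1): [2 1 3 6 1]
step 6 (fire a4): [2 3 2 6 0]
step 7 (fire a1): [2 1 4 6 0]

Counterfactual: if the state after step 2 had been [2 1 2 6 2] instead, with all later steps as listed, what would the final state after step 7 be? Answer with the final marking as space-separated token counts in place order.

2 1 4 6 0

state after step 2 := [2 1 2 6 2]
step 3 (fire a1): [2 1 2 6 2]
step 4 (fire a4): [2 3 1 6 1]
step 5 (fire a1): [2 1 3 6 1]
step 6 (fire a4): [2 3 2 6 0]
step 7 (fire a1): [2 1 4 6 0]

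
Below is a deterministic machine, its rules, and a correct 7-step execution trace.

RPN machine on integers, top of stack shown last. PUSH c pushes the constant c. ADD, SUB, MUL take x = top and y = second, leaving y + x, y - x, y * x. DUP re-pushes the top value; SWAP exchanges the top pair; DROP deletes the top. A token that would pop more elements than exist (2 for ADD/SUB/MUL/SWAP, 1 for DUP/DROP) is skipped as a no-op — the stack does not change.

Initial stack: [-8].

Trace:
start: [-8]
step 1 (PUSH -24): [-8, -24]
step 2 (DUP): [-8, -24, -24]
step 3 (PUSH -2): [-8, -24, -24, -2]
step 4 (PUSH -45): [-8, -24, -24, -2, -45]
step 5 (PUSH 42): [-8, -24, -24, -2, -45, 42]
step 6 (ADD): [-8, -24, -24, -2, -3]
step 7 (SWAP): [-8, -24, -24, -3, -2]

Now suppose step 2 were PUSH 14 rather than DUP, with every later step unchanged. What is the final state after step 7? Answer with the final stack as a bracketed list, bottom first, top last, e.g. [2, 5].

[-8, -24, 14, -3, -2]

(re-executing from step 2 with the substitution; state before step 2: [-8, -24])
step 2 (PUSH 14): [-8, -24, 14]
step 3 (PUSH -2): [-8, -24, 14, -2]
step 4 (PUSH -45): [-8, -24, 14, -2, -45]
step 5 (PUSH 42): [-8, -24, 14, -2, -45, 42]
step 6 (ADD): [-8, -24, 14, -2, -3]
step 7 (SWAP): [-8, -24, 14, -3, -2]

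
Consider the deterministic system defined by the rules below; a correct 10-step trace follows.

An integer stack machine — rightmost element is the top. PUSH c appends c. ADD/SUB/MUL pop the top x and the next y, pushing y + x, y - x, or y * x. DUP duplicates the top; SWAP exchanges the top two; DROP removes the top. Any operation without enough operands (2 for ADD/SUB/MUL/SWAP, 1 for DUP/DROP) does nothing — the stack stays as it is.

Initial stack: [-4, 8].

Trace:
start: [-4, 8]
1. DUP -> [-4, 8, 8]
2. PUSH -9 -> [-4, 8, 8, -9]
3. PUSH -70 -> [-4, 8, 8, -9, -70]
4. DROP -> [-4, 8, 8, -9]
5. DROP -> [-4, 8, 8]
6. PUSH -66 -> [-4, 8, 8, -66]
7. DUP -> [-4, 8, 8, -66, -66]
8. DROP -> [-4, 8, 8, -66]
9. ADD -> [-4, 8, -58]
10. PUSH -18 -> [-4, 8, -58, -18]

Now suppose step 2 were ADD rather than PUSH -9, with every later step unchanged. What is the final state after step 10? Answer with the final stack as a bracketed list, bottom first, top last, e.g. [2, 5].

[-70, -18]

(re-executing from step 2 with the substitution; state before step 2: [-4, 8, 8])
2. ADD -> [-4, 16]
3. PUSH -70 -> [-4, 16, -70]
4. DROP -> [-4, 16]
5. DROP -> [-4]
6. PUSH -66 -> [-4, -66]
7. DUP -> [-4, -66, -66]
8. DROP -> [-4, -66]
9. ADD -> [-70]
10. PUSH -18 -> [-70, -18]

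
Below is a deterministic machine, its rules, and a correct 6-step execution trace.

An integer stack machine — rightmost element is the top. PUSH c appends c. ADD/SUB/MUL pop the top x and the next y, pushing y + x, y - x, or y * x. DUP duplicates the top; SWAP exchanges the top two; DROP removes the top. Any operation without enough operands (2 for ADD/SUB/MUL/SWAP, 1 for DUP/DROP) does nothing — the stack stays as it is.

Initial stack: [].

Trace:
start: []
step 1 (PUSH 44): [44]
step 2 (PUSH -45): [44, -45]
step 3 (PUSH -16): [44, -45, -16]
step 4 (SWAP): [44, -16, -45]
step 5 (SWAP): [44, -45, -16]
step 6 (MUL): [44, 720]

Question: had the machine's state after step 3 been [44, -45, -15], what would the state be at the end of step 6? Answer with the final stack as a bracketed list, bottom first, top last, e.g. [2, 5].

[44, 675]

state after step 3 := [44, -45, -15]
step 4 (SWAP): [44, -15, -45]
step 5 (SWAP): [44, -45, -15]
step 6 (MUL): [44, 675]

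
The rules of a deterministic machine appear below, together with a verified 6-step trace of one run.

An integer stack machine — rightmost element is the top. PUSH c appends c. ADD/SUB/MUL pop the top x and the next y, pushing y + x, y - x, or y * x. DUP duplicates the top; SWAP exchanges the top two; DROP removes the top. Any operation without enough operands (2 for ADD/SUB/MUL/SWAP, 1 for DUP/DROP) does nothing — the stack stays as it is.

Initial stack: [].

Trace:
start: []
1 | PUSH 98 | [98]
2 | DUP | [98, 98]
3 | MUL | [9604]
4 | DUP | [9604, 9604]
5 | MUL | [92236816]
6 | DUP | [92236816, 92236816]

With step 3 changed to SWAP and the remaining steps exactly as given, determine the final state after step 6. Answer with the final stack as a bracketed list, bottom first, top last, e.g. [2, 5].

(re-executing from step 3 with the substitution; state before step 3: [98, 98])
3 | SWAP | [98, 98]
4 | DUP | [98, 98, 98]
5 | MUL | [98, 9604]
6 | DUP | [98, 9604, 9604]

[98, 9604, 9604]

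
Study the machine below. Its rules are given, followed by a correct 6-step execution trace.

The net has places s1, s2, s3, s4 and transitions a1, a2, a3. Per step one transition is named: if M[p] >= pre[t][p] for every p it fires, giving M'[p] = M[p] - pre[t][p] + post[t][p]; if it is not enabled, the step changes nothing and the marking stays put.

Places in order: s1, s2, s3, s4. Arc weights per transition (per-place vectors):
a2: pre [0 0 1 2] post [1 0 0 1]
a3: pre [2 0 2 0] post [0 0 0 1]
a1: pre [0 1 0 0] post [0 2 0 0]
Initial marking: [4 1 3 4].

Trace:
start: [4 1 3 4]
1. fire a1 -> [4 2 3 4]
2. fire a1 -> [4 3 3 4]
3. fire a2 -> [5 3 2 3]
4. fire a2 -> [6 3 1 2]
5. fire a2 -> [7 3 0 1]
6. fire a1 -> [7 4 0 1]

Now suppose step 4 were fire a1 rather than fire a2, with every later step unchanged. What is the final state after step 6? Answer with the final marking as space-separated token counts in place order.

(re-executing from step 4 with the substitution; state before step 4: [5 3 2 3])
4. fire a1 -> [5 4 2 3]
5. fire a2 -> [6 4 1 2]
6. fire a1 -> [6 5 1 2]

6 5 1 2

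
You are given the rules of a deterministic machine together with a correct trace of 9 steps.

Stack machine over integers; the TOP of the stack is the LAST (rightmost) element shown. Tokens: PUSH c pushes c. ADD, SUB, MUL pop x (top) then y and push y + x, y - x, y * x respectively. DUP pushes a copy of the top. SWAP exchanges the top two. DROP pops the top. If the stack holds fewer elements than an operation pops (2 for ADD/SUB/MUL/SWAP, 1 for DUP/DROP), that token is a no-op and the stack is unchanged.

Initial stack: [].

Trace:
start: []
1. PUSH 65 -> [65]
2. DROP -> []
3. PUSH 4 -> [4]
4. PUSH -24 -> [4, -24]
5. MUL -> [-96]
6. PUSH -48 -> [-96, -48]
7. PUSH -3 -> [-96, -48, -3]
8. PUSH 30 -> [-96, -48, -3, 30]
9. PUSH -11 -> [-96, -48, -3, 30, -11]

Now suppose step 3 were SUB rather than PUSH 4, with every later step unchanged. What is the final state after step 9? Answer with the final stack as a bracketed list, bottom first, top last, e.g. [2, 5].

(re-executing from step 3 with the substitution; state before step 3: [])
3. SUB -> []
4. PUSH -24 -> [-24]
5. MUL -> [-24]
6. PUSH -48 -> [-24, -48]
7. PUSH -3 -> [-24, -48, -3]
8. PUSH 30 -> [-24, -48, -3, 30]
9. PUSH -11 -> [-24, -48, -3, 30, -11]

[-24, -48, -3, 30, -11]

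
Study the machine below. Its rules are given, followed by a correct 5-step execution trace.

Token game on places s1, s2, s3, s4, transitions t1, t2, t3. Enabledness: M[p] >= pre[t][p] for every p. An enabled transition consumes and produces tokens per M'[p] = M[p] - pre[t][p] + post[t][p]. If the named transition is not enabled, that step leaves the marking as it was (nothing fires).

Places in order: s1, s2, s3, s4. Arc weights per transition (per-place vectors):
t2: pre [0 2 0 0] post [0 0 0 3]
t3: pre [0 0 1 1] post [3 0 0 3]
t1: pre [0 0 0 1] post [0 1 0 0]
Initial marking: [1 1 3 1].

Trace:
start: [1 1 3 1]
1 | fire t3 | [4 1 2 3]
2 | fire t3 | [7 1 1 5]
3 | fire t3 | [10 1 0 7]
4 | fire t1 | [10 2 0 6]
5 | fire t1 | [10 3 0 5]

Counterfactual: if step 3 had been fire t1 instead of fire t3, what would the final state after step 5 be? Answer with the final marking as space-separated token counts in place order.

7 4 1 2

(re-executing from step 3 with the substitution; state before step 3: [7 1 1 5])
3 | fire t1 | [7 2 1 4]
4 | fire t1 | [7 3 1 3]
5 | fire t1 | [7 4 1 2]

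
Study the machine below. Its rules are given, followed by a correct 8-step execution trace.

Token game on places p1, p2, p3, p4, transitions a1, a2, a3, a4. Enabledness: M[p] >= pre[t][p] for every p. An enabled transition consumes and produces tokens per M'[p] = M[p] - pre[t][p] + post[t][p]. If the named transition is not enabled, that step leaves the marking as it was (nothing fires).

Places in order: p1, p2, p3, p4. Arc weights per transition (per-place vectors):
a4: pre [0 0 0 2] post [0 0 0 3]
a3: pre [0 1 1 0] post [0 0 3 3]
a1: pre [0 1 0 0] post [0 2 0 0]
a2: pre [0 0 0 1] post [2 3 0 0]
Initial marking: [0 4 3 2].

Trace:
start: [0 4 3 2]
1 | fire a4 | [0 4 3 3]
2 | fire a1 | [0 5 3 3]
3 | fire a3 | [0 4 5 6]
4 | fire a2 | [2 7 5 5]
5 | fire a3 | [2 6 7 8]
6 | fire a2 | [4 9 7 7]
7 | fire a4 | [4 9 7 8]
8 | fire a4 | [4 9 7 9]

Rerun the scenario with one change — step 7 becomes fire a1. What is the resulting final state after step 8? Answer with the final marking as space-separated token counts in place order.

(re-executing from step 7 with the substitution; state before step 7: [4 9 7 7])
7 | fire a1 | [4 10 7 7]
8 | fire a4 | [4 10 7 8]

4 10 7 8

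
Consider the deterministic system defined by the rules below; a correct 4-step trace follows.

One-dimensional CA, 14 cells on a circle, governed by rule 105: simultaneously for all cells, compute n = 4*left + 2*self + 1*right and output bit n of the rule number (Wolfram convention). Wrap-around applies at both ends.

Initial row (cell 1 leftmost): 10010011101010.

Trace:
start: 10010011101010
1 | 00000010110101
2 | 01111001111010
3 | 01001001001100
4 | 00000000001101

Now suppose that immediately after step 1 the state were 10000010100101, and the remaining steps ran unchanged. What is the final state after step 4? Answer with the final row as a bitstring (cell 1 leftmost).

state after step 1 := 10000010100101
2 | 10111001000011
3 | 11101000011010
4 | 10110011011101

10110011011101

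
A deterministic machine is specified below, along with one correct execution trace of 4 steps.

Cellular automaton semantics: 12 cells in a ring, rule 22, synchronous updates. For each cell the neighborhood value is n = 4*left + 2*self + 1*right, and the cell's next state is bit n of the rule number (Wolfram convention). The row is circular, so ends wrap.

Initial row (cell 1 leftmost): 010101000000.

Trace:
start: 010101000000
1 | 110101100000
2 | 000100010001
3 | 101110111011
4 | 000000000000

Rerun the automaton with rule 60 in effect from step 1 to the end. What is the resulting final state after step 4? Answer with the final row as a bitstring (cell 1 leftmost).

010100010100

(re-executing steps 1..4 under rule 60; state before step 1: 010101000000)
1 | 011111100000
2 | 010000010000
3 | 011000011000
4 | 010100010100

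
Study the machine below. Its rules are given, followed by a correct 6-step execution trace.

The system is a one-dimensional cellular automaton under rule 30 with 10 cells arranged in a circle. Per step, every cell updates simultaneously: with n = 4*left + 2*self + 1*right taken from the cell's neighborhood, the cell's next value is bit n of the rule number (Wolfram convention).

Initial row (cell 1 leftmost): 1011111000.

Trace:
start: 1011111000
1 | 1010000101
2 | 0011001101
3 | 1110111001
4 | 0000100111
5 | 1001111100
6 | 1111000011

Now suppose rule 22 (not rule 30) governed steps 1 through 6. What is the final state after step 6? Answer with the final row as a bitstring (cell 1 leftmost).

1111000011

(re-executing steps 1..6 under rule 22; state before step 1: 1011111000)
1 | 1000000101
2 | 0100001100
3 | 1110010010
4 | 0001111110
5 | 0010000001
6 | 1111000011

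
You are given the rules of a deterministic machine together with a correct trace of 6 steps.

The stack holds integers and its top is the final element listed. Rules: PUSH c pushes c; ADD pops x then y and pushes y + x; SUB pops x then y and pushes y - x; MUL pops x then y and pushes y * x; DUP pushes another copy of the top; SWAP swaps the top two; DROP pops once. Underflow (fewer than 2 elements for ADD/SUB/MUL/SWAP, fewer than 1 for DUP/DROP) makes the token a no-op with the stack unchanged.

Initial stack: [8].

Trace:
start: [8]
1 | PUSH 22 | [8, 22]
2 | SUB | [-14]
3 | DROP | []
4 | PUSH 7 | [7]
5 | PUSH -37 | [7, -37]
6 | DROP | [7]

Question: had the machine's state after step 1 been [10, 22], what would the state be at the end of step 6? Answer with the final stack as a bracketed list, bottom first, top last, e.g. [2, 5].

state after step 1 := [10, 22]
2 | SUB | [-12]
3 | DROP | []
4 | PUSH 7 | [7]
5 | PUSH -37 | [7, -37]
6 | DROP | [7]

[7]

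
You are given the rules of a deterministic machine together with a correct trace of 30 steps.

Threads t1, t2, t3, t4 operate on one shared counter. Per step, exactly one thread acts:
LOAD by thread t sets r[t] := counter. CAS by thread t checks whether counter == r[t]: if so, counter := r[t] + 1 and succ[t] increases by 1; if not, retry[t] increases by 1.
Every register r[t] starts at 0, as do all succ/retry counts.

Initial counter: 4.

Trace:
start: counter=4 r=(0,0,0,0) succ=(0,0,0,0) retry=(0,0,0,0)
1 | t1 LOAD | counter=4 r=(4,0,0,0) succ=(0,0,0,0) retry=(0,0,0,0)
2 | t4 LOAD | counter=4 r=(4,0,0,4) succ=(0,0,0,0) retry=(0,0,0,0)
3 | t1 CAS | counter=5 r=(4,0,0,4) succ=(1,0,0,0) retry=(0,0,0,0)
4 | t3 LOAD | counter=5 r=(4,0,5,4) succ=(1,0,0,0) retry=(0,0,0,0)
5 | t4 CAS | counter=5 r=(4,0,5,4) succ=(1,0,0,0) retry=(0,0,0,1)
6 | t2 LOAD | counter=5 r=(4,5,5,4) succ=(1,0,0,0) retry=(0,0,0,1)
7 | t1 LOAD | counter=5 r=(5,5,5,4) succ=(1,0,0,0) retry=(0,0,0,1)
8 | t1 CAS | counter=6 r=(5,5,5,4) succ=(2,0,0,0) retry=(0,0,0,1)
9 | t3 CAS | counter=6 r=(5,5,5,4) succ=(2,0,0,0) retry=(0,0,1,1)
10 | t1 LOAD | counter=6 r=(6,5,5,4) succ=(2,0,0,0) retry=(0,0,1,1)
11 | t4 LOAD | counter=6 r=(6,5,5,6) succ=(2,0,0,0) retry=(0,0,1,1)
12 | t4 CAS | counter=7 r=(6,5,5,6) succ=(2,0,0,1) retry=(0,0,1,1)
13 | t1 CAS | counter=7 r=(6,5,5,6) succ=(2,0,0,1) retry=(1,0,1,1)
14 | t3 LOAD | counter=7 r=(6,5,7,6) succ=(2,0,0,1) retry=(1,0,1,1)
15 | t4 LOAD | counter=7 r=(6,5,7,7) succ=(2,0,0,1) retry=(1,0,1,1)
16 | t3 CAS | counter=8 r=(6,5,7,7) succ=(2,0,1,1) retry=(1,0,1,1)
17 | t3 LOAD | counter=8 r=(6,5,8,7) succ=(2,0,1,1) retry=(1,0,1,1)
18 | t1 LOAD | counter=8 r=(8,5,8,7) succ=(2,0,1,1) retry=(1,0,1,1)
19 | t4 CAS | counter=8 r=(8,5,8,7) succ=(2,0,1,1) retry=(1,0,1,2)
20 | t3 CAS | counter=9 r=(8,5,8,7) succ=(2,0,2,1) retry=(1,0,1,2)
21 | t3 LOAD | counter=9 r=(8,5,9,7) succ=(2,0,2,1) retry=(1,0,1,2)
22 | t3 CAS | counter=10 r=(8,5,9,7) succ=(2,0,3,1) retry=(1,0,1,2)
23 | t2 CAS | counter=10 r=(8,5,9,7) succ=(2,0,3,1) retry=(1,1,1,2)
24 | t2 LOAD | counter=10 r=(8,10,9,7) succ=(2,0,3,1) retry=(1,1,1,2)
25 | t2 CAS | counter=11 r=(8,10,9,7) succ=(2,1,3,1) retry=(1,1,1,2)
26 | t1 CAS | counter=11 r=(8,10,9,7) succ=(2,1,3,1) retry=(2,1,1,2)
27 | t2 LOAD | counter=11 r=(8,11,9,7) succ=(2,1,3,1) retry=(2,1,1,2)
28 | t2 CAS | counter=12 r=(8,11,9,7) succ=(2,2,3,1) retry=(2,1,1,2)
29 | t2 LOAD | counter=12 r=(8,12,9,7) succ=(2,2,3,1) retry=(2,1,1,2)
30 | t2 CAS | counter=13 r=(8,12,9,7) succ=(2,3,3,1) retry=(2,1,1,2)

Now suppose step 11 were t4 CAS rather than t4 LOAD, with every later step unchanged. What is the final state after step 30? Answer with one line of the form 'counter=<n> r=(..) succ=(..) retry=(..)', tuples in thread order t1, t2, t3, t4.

counter=13 r=(8,12,9,7) succ=(3,3,3,0) retry=(1,1,1,4)

(re-executing from step 11 with the substitution; state before step 11: counter=6 r=(6,5,5,4) succ=(2,0,0,0) retry=(0,0,1,1))
11 | t4 CAS | counter=6 r=(6,5,5,4) succ=(2,0,0,0) retry=(0,0,1,2)
12 | t4 CAS | counter=6 r=(6,5,5,4) succ=(2,0,0,0) retry=(0,0,1,3)
13 | t1 CAS | counter=7 r=(6,5,5,4) succ=(3,0,0,0) retry=(0,0,1,3)
14 | t3 LOAD | counter=7 r=(6,5,7,4) succ=(3,0,0,0) retry=(0,0,1,3)
15 | t4 LOAD | counter=7 r=(6,5,7,7) succ=(3,0,0,0) retry=(0,0,1,3)
16 | t3 CAS | counter=8 r=(6,5,7,7) succ=(3,0,1,0) retry=(0,0,1,3)
17 | t3 LOAD | counter=8 r=(6,5,8,7) succ=(3,0,1,0) retry=(0,0,1,3)
18 | t1 LOAD | counter=8 r=(8,5,8,7) succ=(3,0,1,0) retry=(0,0,1,3)
19 | t4 CAS | counter=8 r=(8,5,8,7) succ=(3,0,1,0) retry=(0,0,1,4)
20 | t3 CAS | counter=9 r=(8,5,8,7) succ=(3,0,2,0) retry=(0,0,1,4)
21 | t3 LOAD | counter=9 r=(8,5,9,7) succ=(3,0,2,0) retry=(0,0,1,4)
22 | t3 CAS | counter=10 r=(8,5,9,7) succ=(3,0,3,0) retry=(0,0,1,4)
23 | t2 CAS | counter=10 r=(8,5,9,7) succ=(3,0,3,0) retry=(0,1,1,4)
24 | t2 LOAD | counter=10 r=(8,10,9,7) succ=(3,0,3,0) retry=(0,1,1,4)
25 | t2 CAS | counter=11 r=(8,10,9,7) succ=(3,1,3,0) retry=(0,1,1,4)
26 | t1 CAS | counter=11 r=(8,10,9,7) succ=(3,1,3,0) retry=(1,1,1,4)
27 | t2 LOAD | counter=11 r=(8,11,9,7) succ=(3,1,3,0) retry=(1,1,1,4)
28 | t2 CAS | counter=12 r=(8,11,9,7) succ=(3,2,3,0) retry=(1,1,1,4)
29 | t2 LOAD | counter=12 r=(8,12,9,7) succ=(3,2,3,0) retry=(1,1,1,4)
30 | t2 CAS | counter=13 r=(8,12,9,7) succ=(3,3,3,0) retry=(1,1,1,4)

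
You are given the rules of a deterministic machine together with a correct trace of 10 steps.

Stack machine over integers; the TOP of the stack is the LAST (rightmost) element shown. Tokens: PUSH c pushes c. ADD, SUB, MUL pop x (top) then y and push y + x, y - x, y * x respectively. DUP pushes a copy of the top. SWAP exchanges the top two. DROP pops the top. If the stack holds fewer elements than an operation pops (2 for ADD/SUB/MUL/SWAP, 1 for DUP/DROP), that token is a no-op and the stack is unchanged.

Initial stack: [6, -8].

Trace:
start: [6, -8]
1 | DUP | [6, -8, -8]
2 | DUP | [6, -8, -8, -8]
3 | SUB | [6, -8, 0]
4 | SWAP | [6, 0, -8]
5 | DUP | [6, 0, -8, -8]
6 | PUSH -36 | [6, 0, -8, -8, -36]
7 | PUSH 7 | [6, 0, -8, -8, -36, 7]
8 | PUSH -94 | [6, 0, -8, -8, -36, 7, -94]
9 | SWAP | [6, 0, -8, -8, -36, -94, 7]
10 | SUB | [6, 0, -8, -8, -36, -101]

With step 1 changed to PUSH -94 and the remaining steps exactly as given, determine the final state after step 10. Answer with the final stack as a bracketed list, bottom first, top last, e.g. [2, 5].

[6, 0, -8, -8, -36, -101]

(re-executing from step 1 with the substitution; state before step 1: [6, -8])
1 | PUSH -94 | [6, -8, -94]
2 | DUP | [6, -8, -94, -94]
3 | SUB | [6, -8, 0]
4 | SWAP | [6, 0, -8]
5 | DUP | [6, 0, -8, -8]
6 | PUSH -36 | [6, 0, -8, -8, -36]
7 | PUSH 7 | [6, 0, -8, -8, -36, 7]
8 | PUSH -94 | [6, 0, -8, -8, -36, 7, -94]
9 | SWAP | [6, 0, -8, -8, -36, -94, 7]
10 | SUB | [6, 0, -8, -8, -36, -101]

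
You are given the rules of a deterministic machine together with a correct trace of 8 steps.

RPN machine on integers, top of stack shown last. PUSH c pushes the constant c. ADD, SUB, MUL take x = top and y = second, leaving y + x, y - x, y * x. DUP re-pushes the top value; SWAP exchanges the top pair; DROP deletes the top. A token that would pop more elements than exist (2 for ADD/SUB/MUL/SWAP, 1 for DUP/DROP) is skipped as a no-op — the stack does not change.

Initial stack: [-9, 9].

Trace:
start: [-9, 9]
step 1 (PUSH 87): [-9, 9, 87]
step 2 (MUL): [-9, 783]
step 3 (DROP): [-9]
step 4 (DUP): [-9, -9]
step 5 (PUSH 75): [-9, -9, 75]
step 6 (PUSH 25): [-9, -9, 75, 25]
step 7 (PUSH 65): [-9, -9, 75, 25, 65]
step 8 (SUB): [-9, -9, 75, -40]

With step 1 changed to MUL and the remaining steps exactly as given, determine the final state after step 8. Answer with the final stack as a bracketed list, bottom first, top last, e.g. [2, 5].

(re-executing from step 1 with the substitution; state before step 1: [-9, 9])
step 1 (MUL): [-81]
step 2 (MUL): [-81]
step 3 (DROP): []
step 4 (DUP): []
step 5 (PUSH 75): [75]
step 6 (PUSH 25): [75, 25]
step 7 (PUSH 65): [75, 25, 65]
step 8 (SUB): [75, -40]

[75, -40]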